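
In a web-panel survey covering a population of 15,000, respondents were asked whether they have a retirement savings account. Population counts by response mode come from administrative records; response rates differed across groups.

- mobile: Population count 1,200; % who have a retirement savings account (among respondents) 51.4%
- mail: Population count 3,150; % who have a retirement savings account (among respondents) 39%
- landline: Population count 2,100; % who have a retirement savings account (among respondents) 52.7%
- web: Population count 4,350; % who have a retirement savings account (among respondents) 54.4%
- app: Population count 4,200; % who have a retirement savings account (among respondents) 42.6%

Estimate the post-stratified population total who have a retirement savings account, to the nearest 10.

Each cell contributes its population count × the respondent rate:
  mobile: 1,200 × 51.4% = 616.8
  mail: 3,150 × 39% = 1228.5
  landline: 2,100 × 52.7% = 1106.7
  web: 4,350 × 54.4% = 2366.4
  app: 4,200 × 42.6% = 1789.2
Estimated total = 7107.6 → 7,110.

7,110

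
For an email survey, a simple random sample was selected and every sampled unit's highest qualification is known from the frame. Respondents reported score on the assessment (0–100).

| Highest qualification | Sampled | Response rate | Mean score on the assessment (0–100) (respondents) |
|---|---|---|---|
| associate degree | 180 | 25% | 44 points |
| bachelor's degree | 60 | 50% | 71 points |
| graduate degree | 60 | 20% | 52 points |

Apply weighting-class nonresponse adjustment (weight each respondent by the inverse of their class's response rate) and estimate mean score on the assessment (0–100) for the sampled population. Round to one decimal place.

51.0

Inverse-response-rate weighting restores each class to its sampled count, so class totals weight by n_sampled:
  associate degree: 180 × 44 = 7920
  bachelor's degree: 60 × 71 = 4260
  graduate degree: 60 × 52 = 3120
Adjusted estimate = 15,300 / 300 = 51 → 51.0.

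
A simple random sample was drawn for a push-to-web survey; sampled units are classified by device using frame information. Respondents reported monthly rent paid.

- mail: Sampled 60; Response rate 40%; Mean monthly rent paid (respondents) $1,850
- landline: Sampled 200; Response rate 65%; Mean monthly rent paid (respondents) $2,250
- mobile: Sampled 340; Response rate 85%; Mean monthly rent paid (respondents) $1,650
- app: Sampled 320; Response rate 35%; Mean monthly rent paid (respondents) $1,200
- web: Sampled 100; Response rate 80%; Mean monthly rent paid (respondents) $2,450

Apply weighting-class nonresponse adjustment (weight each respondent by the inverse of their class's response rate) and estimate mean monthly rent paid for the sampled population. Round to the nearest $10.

$1,720

With weight = n_sampled/n_responded per class, the weighted class total is n_sampled:
  mail: 60 × 1850 = 111,000
  landline: 200 × 2250 = 450,000
  mobile: 340 × 1650 = 561,000
  app: 320 × 1200 = 384,000
  web: 100 × 2450 = 245,000
Adjusted estimate = 1,751,000 / 1,020 = 1716.67 → $1,720.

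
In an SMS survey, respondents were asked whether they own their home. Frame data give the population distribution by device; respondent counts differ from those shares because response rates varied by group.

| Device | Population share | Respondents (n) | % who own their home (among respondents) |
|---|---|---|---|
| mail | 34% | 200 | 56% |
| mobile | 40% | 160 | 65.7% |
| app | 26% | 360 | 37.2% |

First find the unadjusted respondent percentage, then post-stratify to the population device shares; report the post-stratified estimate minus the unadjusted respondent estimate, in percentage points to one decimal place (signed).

+6.2 percentage points

Naive respondent-only estimate (weights = respondent counts):
  (200/720)×56 + (160/720)×65.7 + (360/720)×37.2 = 48.7556%
Reweighting by population device shares:
  0.34×56 + 0.4×65.7 + 0.26×37.2 = 54.992%
Difference = 54.992 − 48.7556 = 6.2364 pp.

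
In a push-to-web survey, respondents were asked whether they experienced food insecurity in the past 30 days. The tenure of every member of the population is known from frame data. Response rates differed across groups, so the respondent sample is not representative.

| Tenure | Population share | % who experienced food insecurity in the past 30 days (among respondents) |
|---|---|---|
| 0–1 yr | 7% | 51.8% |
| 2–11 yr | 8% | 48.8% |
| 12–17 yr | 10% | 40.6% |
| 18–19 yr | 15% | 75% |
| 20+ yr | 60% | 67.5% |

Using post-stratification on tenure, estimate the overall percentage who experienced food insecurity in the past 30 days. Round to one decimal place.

63.3%

Post-stratification weights by population share, not respondent share:
  0–1 yr: 0.07 × 51.8 = 3.626
  2–11 yr: 0.08 × 48.8 = 3.904
  12–17 yr: 0.1 × 40.6 = 4.06
  18–19 yr: 0.15 × 75 = 11.25
  20+ yr: 0.6 × 67.5 = 40.5
Post-stratified estimate = 63.34 → 63.3%.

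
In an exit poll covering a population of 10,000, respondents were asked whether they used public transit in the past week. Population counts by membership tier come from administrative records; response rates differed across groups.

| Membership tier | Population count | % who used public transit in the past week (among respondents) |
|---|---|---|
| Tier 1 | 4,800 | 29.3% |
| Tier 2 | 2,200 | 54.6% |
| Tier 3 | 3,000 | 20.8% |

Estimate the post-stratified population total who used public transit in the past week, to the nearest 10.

Each cell contributes its population count × the respondent rate:
  Tier 1: 4,800 × 29.3% = 1406.4
  Tier 2: 2,200 × 54.6% = 1201.2
  Tier 3: 3,000 × 20.8% = 624
Estimated total = 3231.6 → 3,230.

3,230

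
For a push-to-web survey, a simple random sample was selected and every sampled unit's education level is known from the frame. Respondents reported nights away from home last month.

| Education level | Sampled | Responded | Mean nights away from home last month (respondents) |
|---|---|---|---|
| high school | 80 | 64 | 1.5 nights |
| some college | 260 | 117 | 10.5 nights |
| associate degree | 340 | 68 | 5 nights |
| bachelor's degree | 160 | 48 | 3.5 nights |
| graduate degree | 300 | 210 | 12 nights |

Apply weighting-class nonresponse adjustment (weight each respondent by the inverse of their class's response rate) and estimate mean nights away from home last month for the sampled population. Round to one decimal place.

7.6

Response rates by class: high school 64/80 = 80%, some college 117/260 = 45%, associate degree 68/340 = 20%, bachelor's degree 48/160 = 30%, graduate degree 210/300 = 70%.
Weighting each respondent by the inverse class response rate inflates each class back to its sampled size, so the class weight is n_sampled:
  high school: 80 × 1.5 = 120
  some college: 260 × 10.5 = 2730
  associate degree: 340 × 5 = 1700
  bachelor's degree: 160 × 3.5 = 560
  graduate degree: 300 × 12 = 3600
Adjusted estimate = 8710 / 1,140 = 7.64035 → 7.6.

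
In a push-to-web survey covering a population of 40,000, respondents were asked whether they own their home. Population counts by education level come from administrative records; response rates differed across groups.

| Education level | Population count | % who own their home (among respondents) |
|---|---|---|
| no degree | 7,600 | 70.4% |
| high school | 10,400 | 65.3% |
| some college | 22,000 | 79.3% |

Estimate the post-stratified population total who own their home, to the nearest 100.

Each cell contributes its population count × the respondent rate:
  no degree: 7,600 × 70.4% = 5350.4
  high school: 10,400 × 65.3% = 6791.2
  some college: 22,000 × 79.3% = 17,446
Estimated total = 29587.6 → 29,600.

29,600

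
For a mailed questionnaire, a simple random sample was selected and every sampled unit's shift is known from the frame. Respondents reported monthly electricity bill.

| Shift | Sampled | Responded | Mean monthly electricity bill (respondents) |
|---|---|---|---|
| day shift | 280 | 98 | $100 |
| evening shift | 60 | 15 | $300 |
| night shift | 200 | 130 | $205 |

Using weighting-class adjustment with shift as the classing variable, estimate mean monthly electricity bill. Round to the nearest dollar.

Response rates by class: day shift 98/280 = 35%, evening shift 15/60 = 25%, night shift 130/200 = 65%.
Each respondent's weight = sampled/responded in their class; summing within a class gives n_sampled, so:
  day shift: 280 × 100 = 28,000
  evening shift: 60 × 300 = 18,000
  night shift: 200 × 205 = 41,000
Adjusted estimate = 87,000 / 540 = 161.111 → $161.

$161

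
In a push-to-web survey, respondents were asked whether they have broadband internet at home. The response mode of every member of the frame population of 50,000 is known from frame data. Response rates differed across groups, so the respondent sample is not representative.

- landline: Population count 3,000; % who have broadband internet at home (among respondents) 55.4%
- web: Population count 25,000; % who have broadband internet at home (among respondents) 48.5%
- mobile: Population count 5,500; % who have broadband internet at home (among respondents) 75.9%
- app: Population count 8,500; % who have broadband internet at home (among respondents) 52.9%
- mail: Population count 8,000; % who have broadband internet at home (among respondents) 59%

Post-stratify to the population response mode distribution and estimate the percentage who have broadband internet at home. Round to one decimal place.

54.4%

Post-stratification weights by population share, not respondent share:
  landline: (3,000/50,000) × 55.4 = 3.324
  web: (25,000/50,000) × 48.5 = 24.25
  mobile: (5,500/50,000) × 75.9 = 8.349
  app: (8,500/50,000) × 52.9 = 8.993
  mail: (8,000/50,000) × 59 = 9.44
Post-stratified estimate = 54.356 → 54.4%.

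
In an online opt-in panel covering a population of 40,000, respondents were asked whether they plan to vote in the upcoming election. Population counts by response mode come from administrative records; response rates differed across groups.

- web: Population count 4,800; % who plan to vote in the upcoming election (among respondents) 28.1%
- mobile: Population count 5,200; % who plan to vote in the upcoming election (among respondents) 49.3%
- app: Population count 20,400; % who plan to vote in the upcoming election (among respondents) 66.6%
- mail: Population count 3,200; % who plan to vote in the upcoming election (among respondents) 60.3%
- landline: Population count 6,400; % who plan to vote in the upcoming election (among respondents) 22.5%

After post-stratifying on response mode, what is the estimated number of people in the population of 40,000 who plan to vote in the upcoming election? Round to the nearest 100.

20,900

Apply each group's respondent rate to its population count:
  web: 4,800 × 28.1% = 1348.8
  mobile: 5,200 × 49.3% = 2563.6
  app: 20,400 × 66.6% = 13586.4
  mail: 3,200 × 60.3% = 1929.6
  landline: 6,400 × 22.5% = 1440
Estimated total = 20868.4 → 20,900.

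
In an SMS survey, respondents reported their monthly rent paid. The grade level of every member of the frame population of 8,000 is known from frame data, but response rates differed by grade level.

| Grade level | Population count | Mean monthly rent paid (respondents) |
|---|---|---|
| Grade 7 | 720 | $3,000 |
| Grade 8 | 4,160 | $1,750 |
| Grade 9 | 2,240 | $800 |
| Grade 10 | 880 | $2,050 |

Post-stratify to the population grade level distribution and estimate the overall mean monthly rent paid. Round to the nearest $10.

Each cell contributes population-share × respondent value:
  Grade 7: (720/8,000) × 3000 = 270
  Grade 8: (4,160/8,000) × 1750 = 910
  Grade 9: (2,240/8,000) × 800 = 224
  Grade 10: (880/8,000) × 2050 = 225.5
Post-stratified estimate = 1629.5 → $1,630.

$1,630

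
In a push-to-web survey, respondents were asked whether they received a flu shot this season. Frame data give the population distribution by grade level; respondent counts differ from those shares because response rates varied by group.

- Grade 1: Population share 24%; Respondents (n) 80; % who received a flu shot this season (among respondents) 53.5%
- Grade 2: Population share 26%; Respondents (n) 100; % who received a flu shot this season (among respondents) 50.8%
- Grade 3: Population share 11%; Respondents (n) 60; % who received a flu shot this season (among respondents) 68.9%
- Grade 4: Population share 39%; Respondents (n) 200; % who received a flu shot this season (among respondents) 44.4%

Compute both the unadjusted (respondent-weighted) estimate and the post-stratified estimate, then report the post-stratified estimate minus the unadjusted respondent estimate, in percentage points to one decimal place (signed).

Unadjusted (pooled respondent) estimate weights by respondent counts:
  (80/440)×53.5 + (100/440)×50.8 + (60/440)×68.9 + (200/440)×44.4 = 50.85%
Post-stratifying to population shares instead:
  0.24×53.5 + 0.26×50.8 + 0.11×68.9 + 0.39×44.4 = 50.943%
Difference = 50.943 − 50.85 = 0.093 pp.

+0.1 percentage points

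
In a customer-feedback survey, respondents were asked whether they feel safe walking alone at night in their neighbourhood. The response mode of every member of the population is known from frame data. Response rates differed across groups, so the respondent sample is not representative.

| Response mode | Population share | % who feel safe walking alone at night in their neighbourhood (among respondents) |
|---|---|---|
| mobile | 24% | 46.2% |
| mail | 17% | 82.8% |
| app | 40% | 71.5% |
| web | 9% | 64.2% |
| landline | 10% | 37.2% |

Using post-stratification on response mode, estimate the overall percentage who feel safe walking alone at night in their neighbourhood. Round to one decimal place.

63.3%

Each cell contributes population-share × respondent value:
  mobile: 0.24 × 46.2 = 11.088
  mail: 0.17 × 82.8 = 14.076
  app: 0.4 × 71.5 = 28.6
  web: 0.09 × 64.2 = 5.778
  landline: 0.1 × 37.2 = 3.72
Post-stratified estimate = 63.262 → 63.3%.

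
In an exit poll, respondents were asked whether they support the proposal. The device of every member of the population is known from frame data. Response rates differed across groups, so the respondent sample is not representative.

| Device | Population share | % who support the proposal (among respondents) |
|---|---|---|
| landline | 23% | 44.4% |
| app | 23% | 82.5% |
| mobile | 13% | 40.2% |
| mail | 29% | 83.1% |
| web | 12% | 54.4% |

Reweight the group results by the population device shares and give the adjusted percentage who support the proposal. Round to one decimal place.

Reweight to the known device distribution:
  landline: 0.23 × 44.4 = 10.212
  app: 0.23 × 82.5 = 18.975
  mobile: 0.13 × 40.2 = 5.226
  mail: 0.29 × 83.1 = 24.099
  web: 0.12 × 54.4 = 6.528
Post-stratified estimate = 65.04 → 65.0%.

65.0%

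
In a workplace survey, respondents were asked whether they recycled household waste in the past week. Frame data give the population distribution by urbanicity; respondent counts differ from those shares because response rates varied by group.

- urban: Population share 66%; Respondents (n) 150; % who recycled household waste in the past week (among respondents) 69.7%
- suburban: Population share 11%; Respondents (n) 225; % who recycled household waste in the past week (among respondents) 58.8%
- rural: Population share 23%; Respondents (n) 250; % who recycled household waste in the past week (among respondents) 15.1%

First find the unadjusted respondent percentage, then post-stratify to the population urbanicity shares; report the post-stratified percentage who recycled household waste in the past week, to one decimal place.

55.9%

Unadjusted (pooled respondent) estimate weights by respondent counts:
  (150/625)×69.7 + (225/625)×58.8 + (250/625)×15.1 = 43.936%
Post-stratified estimate weights by population shares:
  0.66×69.7 + 0.11×58.8 + 0.23×15.1 = 55.943%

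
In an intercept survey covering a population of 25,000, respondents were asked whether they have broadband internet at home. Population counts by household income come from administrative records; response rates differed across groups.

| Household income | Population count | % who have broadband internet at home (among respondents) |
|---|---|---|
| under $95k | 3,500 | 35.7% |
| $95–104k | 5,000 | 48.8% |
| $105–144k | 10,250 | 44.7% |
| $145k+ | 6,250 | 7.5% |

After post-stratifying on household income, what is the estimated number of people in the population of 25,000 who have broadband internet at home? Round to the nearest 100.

Apply each group's respondent rate to its population count:
  under $95k: 3,500 × 35.7% = 1249.5
  $95–104k: 5,000 × 48.8% = 2440
  $105–144k: 10,250 × 44.7% = 4581.75
  $145k+: 6,250 × 7.5% = 468.75
Estimated total = 8740 → 8,700.

8,700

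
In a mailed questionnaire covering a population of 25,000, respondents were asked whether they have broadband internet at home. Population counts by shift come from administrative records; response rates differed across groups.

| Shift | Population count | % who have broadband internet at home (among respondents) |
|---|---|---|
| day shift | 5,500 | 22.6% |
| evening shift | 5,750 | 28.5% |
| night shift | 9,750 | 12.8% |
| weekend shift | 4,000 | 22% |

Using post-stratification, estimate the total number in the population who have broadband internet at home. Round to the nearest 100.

Estimated count per cell = population count × respondent percentage:
  day shift: 5,500 × 22.6% = 1243
  evening shift: 5,750 × 28.5% = 1638.75
  night shift: 9,750 × 12.8% = 1248
  weekend shift: 4,000 × 22% = 880
Estimated total = 5009.75 → 5,000.

5,000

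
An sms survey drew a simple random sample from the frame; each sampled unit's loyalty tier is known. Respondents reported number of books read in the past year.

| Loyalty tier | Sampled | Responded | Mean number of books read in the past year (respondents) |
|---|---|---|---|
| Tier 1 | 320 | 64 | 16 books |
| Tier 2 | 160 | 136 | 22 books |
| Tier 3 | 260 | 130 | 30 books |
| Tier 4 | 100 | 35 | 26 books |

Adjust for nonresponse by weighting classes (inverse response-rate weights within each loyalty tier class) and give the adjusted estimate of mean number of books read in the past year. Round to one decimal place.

22.7

Class response rates: Tier 1 64/320 = 20%, Tier 2 136/160 = 85%, Tier 3 130/260 = 50%, Tier 4 35/100 = 35%.
With weight = n_sampled/n_responded per class, the weighted class total is n_sampled:
  Tier 1: 320 × 16 = 5120
  Tier 2: 160 × 22 = 3520
  Tier 3: 260 × 30 = 7800
  Tier 4: 100 × 26 = 2600
Adjusted estimate = 19,040 / 840 = 22.6667 → 22.7.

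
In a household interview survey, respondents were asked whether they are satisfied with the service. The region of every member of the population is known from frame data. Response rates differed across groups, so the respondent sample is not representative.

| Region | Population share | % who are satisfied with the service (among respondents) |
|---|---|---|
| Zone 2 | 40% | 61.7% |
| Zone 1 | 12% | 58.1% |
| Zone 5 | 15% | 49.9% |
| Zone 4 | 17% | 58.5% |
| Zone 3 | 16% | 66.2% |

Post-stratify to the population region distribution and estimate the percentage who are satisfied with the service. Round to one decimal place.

59.7%

Each cell contributes population-share × respondent value:
  Zone 2: 0.4 × 61.7 = 24.68
  Zone 1: 0.12 × 58.1 = 6.972
  Zone 5: 0.15 × 49.9 = 7.485
  Zone 4: 0.17 × 58.5 = 9.945
  Zone 3: 0.16 × 66.2 = 10.592
Post-stratified estimate = 59.674 → 59.7%.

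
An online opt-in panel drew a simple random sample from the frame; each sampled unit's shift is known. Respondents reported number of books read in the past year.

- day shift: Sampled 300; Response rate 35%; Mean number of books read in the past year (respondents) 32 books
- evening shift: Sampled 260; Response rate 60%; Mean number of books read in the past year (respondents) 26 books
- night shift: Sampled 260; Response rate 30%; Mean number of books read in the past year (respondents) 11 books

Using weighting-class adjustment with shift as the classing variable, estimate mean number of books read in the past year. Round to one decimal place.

23.4

With weight = n_sampled/n_responded per class, the weighted class total is n_sampled:
  day shift: 300 × 32 = 9600
  evening shift: 260 × 26 = 6760
  night shift: 260 × 11 = 2860
Adjusted estimate = 19,220 / 820 = 23.439 → 23.4.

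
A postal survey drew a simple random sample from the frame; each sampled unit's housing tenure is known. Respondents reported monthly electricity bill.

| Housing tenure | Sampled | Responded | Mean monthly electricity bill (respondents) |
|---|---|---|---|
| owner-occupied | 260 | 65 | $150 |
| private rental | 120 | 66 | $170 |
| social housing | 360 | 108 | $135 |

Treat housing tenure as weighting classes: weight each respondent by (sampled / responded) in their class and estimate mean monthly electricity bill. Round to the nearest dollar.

$146

Response rates by class: owner-occupied 65/260 = 25%, private rental 66/120 = 55%, social housing 108/360 = 30%.
Inverse-response-rate weighting restores each class to its sampled count, so class totals weight by n_sampled:
  owner-occupied: 260 × 150 = 39,000
  private rental: 120 × 170 = 20,400
  social housing: 360 × 135 = 48,600
Adjusted estimate = 108,000 / 740 = 145.946 → $146.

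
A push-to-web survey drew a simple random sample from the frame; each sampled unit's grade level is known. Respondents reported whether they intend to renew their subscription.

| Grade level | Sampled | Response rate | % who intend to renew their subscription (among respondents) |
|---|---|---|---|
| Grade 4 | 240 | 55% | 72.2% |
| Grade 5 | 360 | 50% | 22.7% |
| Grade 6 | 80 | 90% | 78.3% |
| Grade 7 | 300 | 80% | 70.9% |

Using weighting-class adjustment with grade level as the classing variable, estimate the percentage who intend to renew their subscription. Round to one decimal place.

Each respondent's weight = sampled/responded in their class; summing within a class gives n_sampled, so:
  Grade 4: 240 × 72.2 = 17,328
  Grade 5: 360 × 22.7 = 8172
  Grade 6: 80 × 78.3 = 6264
  Grade 7: 300 × 70.9 = 21,270
Adjusted estimate = 53,034 / 980 = 54.1163 → 54.1%.

54.1%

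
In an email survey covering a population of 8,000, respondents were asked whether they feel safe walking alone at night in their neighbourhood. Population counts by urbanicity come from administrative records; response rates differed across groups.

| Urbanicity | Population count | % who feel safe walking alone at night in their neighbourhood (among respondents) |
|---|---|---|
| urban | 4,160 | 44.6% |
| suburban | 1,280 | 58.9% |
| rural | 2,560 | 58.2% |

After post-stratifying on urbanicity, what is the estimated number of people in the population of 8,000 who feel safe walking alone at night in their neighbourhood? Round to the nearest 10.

Apply each group's respondent rate to its population count:
  urban: 4,160 × 44.6% = 1855.36
  suburban: 1,280 × 58.9% = 753.92
  rural: 2,560 × 58.2% = 1489.92
Estimated total = 4099.2 → 4,100.

4,100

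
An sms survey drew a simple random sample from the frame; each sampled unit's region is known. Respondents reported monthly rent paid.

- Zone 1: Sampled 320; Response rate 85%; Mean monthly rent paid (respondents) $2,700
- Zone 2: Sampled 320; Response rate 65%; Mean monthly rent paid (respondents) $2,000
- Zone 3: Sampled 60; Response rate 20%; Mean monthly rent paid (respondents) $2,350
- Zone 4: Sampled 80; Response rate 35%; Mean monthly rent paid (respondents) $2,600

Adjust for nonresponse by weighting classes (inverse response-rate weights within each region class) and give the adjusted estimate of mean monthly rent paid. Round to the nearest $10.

Each respondent's weight = sampled/responded in their class; summing within a class gives n_sampled, so:
  Zone 1: 320 × 2700 = 864,000
  Zone 2: 320 × 2000 = 640,000
  Zone 3: 60 × 2350 = 141,000
  Zone 4: 80 × 2600 = 208,000
Adjusted estimate = 1,853,000 / 780 = 2375.64 → $2,380.

$2,380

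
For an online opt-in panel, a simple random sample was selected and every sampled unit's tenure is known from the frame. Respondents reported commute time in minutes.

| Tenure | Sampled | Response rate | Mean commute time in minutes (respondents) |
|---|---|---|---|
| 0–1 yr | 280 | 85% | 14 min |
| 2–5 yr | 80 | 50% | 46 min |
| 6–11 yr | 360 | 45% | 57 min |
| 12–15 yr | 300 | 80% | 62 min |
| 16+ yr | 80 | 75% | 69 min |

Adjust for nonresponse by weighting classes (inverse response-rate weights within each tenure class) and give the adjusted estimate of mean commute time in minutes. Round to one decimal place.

47.5

Each respondent's weight = sampled/responded in their class; summing within a class gives n_sampled, so:
  0–1 yr: 280 × 14 = 3920
  2–5 yr: 80 × 46 = 3680
  6–11 yr: 360 × 57 = 20,520
  12–15 yr: 300 × 62 = 18,600
  16+ yr: 80 × 69 = 5520
Adjusted estimate = 52,240 / 1,100 = 47.4909 → 47.5.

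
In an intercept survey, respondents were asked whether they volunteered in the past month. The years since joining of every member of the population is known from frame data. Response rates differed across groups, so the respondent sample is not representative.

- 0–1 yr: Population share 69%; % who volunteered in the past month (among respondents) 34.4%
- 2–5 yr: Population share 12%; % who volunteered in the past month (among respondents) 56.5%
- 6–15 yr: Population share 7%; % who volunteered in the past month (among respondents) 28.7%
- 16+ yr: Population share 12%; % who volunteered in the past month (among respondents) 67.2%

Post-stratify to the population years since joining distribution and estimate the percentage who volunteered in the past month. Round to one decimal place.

Reweight to the known years since joining distribution:
  0–1 yr: 0.69 × 34.4 = 23.736
  2–5 yr: 0.12 × 56.5 = 6.78
  6–15 yr: 0.07 × 28.7 = 2.009
  16+ yr: 0.12 × 67.2 = 8.064
Post-stratified estimate = 40.589 → 40.6%.

40.6%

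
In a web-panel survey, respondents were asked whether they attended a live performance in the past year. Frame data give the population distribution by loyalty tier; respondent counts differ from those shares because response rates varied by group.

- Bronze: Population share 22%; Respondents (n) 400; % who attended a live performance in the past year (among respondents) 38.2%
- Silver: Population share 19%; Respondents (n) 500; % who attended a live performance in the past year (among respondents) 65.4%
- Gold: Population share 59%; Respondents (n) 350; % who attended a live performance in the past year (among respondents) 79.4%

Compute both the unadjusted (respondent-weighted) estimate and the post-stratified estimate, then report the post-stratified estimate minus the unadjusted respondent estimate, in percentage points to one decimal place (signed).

Naive respondent-only estimate (weights = respondent counts):
  (400/1250)×38.2 + (500/1250)×65.4 + (350/1250)×79.4 = 60.616%
Post-stratifying to population shares instead:
  0.22×38.2 + 0.19×65.4 + 0.59×79.4 = 67.676%
Difference = 67.676 − 60.616 = 7.06 pp.

+7.1 percentage points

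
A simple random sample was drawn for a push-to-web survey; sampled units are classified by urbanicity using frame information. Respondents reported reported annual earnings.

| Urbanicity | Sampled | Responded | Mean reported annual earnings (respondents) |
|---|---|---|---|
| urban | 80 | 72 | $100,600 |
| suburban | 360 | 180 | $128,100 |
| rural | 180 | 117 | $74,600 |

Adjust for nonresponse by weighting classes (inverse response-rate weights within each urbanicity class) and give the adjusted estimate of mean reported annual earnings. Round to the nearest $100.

Class response rates: urban 72/80 = 90%, suburban 180/360 = 50%, rural 117/180 = 65%.
With weight = n_sampled/n_responded per class, the weighted class total is n_sampled:
  urban: 80 × 100,600 = 8,048,000
  suburban: 360 × 128,100 = 46,116,000
  rural: 180 × 74,600 = 13,428,000
Adjusted estimate = 67,592,000 / 620 = 109019 → $109,000.

$109,000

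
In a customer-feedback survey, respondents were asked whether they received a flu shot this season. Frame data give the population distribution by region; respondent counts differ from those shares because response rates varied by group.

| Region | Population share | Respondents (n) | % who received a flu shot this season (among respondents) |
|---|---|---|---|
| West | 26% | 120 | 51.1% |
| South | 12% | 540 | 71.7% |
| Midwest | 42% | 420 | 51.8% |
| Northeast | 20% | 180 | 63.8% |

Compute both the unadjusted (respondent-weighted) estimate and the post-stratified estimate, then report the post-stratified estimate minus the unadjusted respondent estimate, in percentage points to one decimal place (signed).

-5.6 percentage points

Naive respondent-only estimate (weights = respondent counts):
  (120/1260)×51.1 + (540/1260)×71.7 + (420/1260)×51.8 + (180/1260)×63.8 = 61.9762%
Post-stratifying to population shares instead:
  0.26×51.1 + 0.12×71.7 + 0.42×51.8 + 0.2×63.8 = 56.406%
Difference = 56.406 − 61.9762 = -5.5702 pp.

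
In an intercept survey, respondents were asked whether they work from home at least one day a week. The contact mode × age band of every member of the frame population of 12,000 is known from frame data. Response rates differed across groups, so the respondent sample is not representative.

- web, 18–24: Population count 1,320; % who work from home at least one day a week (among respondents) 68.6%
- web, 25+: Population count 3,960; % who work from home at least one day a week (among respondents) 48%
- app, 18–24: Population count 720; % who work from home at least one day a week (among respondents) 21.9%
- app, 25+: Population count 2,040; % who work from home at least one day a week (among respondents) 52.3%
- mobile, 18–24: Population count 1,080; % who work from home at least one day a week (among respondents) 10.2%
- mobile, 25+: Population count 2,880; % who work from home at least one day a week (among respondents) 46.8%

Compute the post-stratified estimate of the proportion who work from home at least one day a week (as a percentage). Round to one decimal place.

45.7%

Weight each group's respondent value by its population share:
  web, 18–24: (1,320/12,000) × 68.6 = 7.546
  web, 25+: (3,960/12,000) × 48 = 15.84
  app, 18–24: (720/12,000) × 21.9 = 1.314
  app, 25+: (2,040/12,000) × 52.3 = 8.891
  mobile, 18–24: (1,080/12,000) × 10.2 = 0.918
  mobile, 25+: (2,880/12,000) × 46.8 = 11.232
Post-stratified estimate = 45.741 → 45.7%.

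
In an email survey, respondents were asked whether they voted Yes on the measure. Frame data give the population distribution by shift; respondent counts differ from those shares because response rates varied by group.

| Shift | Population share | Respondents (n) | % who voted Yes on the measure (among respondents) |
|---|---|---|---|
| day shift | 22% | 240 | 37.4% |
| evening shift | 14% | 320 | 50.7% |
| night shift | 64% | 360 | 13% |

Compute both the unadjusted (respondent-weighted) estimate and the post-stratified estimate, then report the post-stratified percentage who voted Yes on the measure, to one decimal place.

Without adjustment, the pooled respondent share is:
  (240/920)×37.4 + (320/920)×50.7 + (360/920)×13 = 32.4783%
Post-stratified estimate weights by population shares:
  0.22×37.4 + 0.14×50.7 + 0.64×13 = 23.646%

23.6%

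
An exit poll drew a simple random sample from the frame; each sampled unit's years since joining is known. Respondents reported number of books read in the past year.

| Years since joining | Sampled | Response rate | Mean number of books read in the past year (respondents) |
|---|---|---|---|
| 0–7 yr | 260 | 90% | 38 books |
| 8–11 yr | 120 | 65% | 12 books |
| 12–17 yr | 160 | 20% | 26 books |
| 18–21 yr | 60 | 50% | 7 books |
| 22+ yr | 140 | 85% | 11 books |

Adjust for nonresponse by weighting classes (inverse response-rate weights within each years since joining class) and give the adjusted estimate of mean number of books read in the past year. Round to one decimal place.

23.6

With weight = n_sampled/n_responded per class, the weighted class total is n_sampled:
  0–7 yr: 260 × 38 = 9880
  8–11 yr: 120 × 12 = 1440
  12–17 yr: 160 × 26 = 4160
  18–21 yr: 60 × 7 = 420
  22+ yr: 140 × 11 = 1540
Adjusted estimate = 17,440 / 740 = 23.5676 → 23.6.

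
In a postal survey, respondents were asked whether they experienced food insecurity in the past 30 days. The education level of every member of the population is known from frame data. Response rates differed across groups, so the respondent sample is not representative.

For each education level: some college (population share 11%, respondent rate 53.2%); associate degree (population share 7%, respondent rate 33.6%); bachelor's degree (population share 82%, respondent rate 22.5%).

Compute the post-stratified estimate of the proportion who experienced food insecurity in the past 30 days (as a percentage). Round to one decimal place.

26.7%

Reweight to the known education level distribution:
  some college: 0.11 × 53.2 = 5.852
  associate degree: 0.07 × 33.6 = 2.352
  bachelor's degree: 0.82 × 22.5 = 18.45
Post-stratified estimate = 26.654 → 26.7%.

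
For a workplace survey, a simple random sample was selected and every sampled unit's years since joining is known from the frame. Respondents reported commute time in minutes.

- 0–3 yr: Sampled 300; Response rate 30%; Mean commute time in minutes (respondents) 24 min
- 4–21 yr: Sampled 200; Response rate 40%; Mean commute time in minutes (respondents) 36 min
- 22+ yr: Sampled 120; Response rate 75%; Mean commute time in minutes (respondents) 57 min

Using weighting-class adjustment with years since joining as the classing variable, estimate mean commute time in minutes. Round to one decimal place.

34.3

Each respondent's weight = sampled/responded in their class; summing within a class gives n_sampled, so:
  0–3 yr: 300 × 24 = 7200
  4–21 yr: 200 × 36 = 7200
  22+ yr: 120 × 57 = 6840
Adjusted estimate = 21,240 / 620 = 34.2581 → 34.3.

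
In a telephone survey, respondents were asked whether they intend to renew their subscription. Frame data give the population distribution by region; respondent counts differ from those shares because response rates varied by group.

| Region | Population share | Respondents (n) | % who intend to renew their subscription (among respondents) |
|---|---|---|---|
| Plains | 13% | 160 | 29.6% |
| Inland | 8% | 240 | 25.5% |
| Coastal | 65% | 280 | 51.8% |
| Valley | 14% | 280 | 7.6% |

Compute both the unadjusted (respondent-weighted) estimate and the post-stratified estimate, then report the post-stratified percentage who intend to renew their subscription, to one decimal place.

40.6%

Naive respondent-only estimate (weights = respondent counts):
  (160/960)×29.6 + (240/960)×25.5 + (280/960)×51.8 + (280/960)×7.6 = 28.6333%
Post-stratifying to population shares instead:
  0.13×29.6 + 0.08×25.5 + 0.65×51.8 + 0.14×7.6 = 40.622%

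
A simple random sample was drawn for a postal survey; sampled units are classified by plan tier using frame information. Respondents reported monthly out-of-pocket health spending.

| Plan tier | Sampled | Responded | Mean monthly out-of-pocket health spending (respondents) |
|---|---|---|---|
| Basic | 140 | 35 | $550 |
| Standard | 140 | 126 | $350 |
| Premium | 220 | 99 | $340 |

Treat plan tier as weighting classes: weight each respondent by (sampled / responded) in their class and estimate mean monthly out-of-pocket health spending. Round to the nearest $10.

$400

Class response rates: Basic 35/140 = 25%, Standard 126/140 = 90%, Premium 99/220 = 45%.
Inverse-response-rate weighting restores each class to its sampled count, so class totals weight by n_sampled:
  Basic: 140 × 550 = 77,000
  Standard: 140 × 350 = 49,000
  Premium: 220 × 340 = 74,800
Adjusted estimate = 200,800 / 500 = 401.6 → $400.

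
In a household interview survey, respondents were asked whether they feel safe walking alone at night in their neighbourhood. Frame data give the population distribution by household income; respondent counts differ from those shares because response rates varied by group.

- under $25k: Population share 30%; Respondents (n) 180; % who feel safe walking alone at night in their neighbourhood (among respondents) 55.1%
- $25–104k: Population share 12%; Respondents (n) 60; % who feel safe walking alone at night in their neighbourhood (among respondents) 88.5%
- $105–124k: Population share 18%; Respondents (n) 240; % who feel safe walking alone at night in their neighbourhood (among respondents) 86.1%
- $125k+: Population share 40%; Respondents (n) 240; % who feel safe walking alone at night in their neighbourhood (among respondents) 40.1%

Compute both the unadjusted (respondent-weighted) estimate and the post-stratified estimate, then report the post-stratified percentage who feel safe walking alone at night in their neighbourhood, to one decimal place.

58.7%

Unadjusted (pooled respondent) estimate weights by respondent counts:
  (180/720)×55.1 + (60/720)×88.5 + (240/720)×86.1 + (240/720)×40.1 = 63.2167%
Reweighting by population household income shares:
  0.3×55.1 + 0.12×88.5 + 0.18×86.1 + 0.4×40.1 = 58.688%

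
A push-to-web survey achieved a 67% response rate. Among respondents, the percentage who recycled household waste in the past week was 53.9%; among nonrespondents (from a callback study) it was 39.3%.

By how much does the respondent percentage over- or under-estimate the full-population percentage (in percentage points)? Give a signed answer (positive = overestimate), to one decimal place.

+4.8 percentage points

Nonresponse fraction = 1 − 0.67 = 0.33.
Bias = (nonresponse fraction) × (respondent percentage − nonrespondent percentage)
     = 0.33 × (53.9 − 39.3) = 0.33 × 14.6 = 4.818.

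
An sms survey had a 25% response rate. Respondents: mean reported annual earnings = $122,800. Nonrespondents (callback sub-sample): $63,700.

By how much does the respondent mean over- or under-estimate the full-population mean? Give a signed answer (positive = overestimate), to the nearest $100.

Nonresponse fraction = 1 − 0.25 = 0.75.
Bias = (nonresponse fraction) × (respondent mean − nonrespondent mean)
     = 0.75 × (122,800 − 63,700) = 0.75 × 59,100 = 44,325.

+$44,300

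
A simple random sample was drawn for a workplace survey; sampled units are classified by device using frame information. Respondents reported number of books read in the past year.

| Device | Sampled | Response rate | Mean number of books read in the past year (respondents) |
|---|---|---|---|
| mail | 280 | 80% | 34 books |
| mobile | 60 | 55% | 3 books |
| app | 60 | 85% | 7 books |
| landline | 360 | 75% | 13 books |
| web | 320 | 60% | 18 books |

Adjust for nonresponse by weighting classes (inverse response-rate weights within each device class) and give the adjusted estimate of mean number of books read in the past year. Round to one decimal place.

Weighting each respondent by the inverse class response rate inflates each class back to its sampled size, so the class weight is n_sampled:
  mail: 280 × 34 = 9520
  mobile: 60 × 3 = 180
  app: 60 × 7 = 420
  landline: 360 × 13 = 4680
  web: 320 × 18 = 5760
Adjusted estimate = 20,560 / 1,080 = 19.037 → 19.0.

19.0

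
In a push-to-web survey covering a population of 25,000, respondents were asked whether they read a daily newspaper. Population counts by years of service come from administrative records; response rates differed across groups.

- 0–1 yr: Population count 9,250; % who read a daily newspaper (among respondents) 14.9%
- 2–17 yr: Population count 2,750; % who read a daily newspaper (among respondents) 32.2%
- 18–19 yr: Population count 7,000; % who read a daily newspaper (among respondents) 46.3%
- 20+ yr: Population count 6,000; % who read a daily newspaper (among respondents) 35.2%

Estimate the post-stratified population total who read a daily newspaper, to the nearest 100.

Apply each group's respondent rate to its population count:
  0–1 yr: 9,250 × 14.9% = 1378.25
  2–17 yr: 2,750 × 32.2% = 885.5
  18–19 yr: 7,000 × 46.3% = 3241
  20+ yr: 6,000 × 35.2% = 2112
Estimated total = 7616.75 → 7,600.

7,600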